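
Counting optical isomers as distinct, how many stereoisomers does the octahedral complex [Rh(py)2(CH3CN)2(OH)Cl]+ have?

8

The distinct arrangements are (6 in all): py trans, CH3CN trans; py cis, CH3CN trans; py trans, CH3CN cis; py cis, CH3CN cis (3 arrangements, 2 chiral).
Of these, 2 lack any improper symmetry element and so occur as enantiomeric pairs, giving 6 + 2 = 8 stereoisomers in total.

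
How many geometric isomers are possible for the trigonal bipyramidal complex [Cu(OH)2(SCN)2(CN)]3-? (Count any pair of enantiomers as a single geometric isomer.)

In a trigonal bipyramid the two axial positions differ from the three equatorial ones.
Exhaustive case analysis gives 5 geometric isomers.

5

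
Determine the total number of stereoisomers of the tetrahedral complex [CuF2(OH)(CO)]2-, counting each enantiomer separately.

All four vertices of a tetrahedron are equivalent and mutually adjacent, so cis/trans isomerism cannot arise.
Only one geometric arrangement is possible.

1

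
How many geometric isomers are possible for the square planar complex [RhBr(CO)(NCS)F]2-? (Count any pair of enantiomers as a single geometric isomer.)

3

In a square planar complex each vertex has one trans partner and two cis neighbours.
The distinct arrangements are (3 in all): (Br/F trans, CO/NCS trans); (Br/NCS trans, CO/F trans); (Br/CO trans, F/NCS trans).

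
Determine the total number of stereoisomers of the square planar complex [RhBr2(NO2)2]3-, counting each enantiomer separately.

Systematic placement gives 2 geometric isomers: Br cis; Br trans.
Each arrangement has an internal mirror plane or centre of symmetry, so none is chiral.

2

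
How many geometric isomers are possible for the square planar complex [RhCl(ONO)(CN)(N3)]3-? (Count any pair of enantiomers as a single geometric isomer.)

There are 3 geometric isomers: (CN/N3 trans, Cl/ONO trans); (CN/ONO trans, Cl/N3 trans); (CN/Cl trans, N3/ONO trans).

3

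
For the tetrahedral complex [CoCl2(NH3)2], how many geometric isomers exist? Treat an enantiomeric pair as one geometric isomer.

All four vertices of a tetrahedron are equivalent and mutually adjacent, so cis/trans isomerism cannot arise.
Only one geometric arrangement is possible.

1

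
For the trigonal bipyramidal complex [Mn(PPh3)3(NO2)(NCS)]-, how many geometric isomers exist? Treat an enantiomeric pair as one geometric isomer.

4

A trigonal bipyramid has two axial and three equatorial sites, which are chemically inequivalent.
There are 4 geometric isomers: NO2 axial, NCS axial; NO2 equatorial, NCS axial; NO2 axial, NCS equatorial; NO2 equatorial, NCS equatorial.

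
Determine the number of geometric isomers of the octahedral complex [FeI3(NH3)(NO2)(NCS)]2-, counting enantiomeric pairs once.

An octahedron has six vertices in three trans pairs; every non-trans pair is cis.
Systematic placement gives 4 geometric isomers: I mer (3 arrangements); I fac (chiral).

4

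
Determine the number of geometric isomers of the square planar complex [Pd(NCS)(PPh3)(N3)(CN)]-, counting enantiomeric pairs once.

In a square planar complex each vertex has one trans partner and two cis neighbours.
Working through the distinct placements yields 3 geometric isomers: (CN/NCS trans, N3/PPh3 trans); (CN/PPh3 trans, N3/NCS trans); (CN/N3 trans, NCS/PPh3 trans).

3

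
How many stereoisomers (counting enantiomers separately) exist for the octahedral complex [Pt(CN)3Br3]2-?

The six octahedral sites form three mutually perpendicular trans pairs.
There are 2 geometric isomers: CN mer; CN fac.
Each arrangement has an internal mirror plane or centre of symmetry, so none is chiral.

2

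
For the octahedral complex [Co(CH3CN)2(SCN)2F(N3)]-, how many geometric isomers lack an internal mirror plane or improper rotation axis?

2

An octahedron has six vertices in three trans pairs; every non-trans pair is cis.
Systematic placement gives 6 geometric isomers: CH3CN trans, SCN trans; CH3CN trans, SCN cis; CH3CN cis, SCN trans; CH3CN cis, SCN cis (3 arrangements, 2 chiral).
Of these, 2 lack any improper symmetry element and so occur as enantiomeric pairs, giving 6 + 2 = 8 stereoisomers in total.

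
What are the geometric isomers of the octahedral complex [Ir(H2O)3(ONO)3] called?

fac and mer

Working through the distinct placements yields 2 geometric isomers: H2O mer; H2O fac.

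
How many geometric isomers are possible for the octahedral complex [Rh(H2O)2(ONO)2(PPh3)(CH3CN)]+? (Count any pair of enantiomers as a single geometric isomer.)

In an octahedral complex each vertex has one trans partner and four cis neighbours.
Systematic placement gives 6 geometric isomers: H2O cis, ONO cis (3 arrangements, 2 chiral); H2O cis, ONO trans; H2O trans, ONO cis; H2O trans, ONO trans.

6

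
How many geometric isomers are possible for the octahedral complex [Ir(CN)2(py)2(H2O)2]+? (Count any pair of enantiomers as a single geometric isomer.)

5

An octahedron has six vertices in three trans pairs; every non-trans pair is cis.
There are 5 geometric isomers: CN trans, py trans, H2O trans; CN trans, py cis, H2O cis; CN cis, py trans, H2O cis; CN cis, py cis, H2O cis (chiral); CN cis, py cis, H2O trans.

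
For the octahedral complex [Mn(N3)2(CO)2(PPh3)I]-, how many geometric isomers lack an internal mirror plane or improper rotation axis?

2

The six octahedral sites form three mutually perpendicular trans pairs.
Working through the distinct placements yields 6 geometric isomers: N3 cis, CO trans; N3 trans, CO trans; N3 cis, CO cis (3 arrangements, 2 chiral); N3 trans, CO cis.
Of these, 2 lack any improper symmetry element and so occur as enantiomeric pairs, giving 6 + 2 = 8 stereoisomers in total.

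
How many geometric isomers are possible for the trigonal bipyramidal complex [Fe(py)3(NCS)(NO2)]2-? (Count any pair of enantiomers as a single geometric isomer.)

A trigonal bipyramid has two axial and three equatorial sites, which are chemically inequivalent.
There are 4 geometric isomers: NCS axial, NO2 axial; NCS axial, NO2 equatorial; NCS equatorial, NO2 axial; NCS equatorial, NO2 equatorial.

4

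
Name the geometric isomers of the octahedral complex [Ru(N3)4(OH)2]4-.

The six octahedral sites form three mutually perpendicular trans pairs.
There are 2 geometric isomers: OH trans; OH cis.

cis and trans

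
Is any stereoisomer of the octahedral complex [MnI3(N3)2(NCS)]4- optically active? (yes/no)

no

The six octahedral sites form three mutually perpendicular trans pairs.
Working through the distinct placements yields 3 geometric isomers: I mer, N3 cis; I mer, N3 trans; I fac, N3 cis.
Each arrangement has an internal mirror plane or centre of symmetry, so none is chiral.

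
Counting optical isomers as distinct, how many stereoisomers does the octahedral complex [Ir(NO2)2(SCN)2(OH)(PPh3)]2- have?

An octahedron has six vertices in three trans pairs; every non-trans pair is cis.
There are 6 geometric isomers: NO2 trans, SCN trans; NO2 trans, SCN cis; NO2 cis, SCN trans; NO2 cis, SCN cis (3 arrangements, 2 chiral).
Of these, 2 lack any improper symmetry element and so occur as enantiomeric pairs, giving 6 + 2 = 8 stereoisomers in total.

8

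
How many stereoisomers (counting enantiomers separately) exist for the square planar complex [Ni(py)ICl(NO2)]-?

In a square planar complex each vertex has one trans partner and two cis neighbours.
Systematic placement gives 3 geometric isomers: (Cl/NO2 trans, I/py trans); (Cl/py trans, I/NO2 trans); (Cl/I trans, NO2/py trans).
Each arrangement has an internal mirror plane or centre of symmetry, so none is chiral.

3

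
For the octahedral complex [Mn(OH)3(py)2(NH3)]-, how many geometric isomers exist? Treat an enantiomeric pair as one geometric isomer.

3

There are 3 geometric isomers: OH mer, py trans; OH fac, py cis; OH mer, py cis.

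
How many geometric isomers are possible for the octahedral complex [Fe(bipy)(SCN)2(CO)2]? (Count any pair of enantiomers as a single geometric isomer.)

Each bipy is bidentate and must span two cis positions.
Systematic placement gives 3 geometric isomers: SCN cis, CO trans; SCN cis, CO cis (chiral); SCN trans, CO cis.

3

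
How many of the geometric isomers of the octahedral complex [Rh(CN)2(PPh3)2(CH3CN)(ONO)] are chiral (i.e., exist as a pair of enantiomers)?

Working through the distinct placements yields 6 geometric isomers: CN cis, PPh3 trans; CN cis, PPh3 cis (3 arrangements, 2 chiral); CN trans, PPh3 trans; CN trans, PPh3 cis.
Of these, 2 lack any improper symmetry element and so occur as enantiomeric pairs, giving 6 + 2 = 8 stereoisomers in total.

2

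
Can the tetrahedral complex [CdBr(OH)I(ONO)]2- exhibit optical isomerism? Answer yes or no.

yes

Only one geometric arrangement is possible; it has no improper symmetry element, so it exists as a pair of enantiomers (2 stereoisomers).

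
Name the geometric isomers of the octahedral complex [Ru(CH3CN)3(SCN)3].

fac and mer

The distinct arrangements are (2 in all): CH3CN mer; CH3CN fac.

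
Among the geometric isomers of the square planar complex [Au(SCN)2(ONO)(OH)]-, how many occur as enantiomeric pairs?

0

The distinct arrangements are (2 in all): SCN cis; SCN trans.
Each arrangement has an internal mirror plane or centre of symmetry, so none is chiral.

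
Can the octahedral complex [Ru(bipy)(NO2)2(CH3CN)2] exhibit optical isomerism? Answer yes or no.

Each bipy is bidentate and must span two cis positions.
Systematic placement gives 3 geometric isomers: NO2 cis, CH3CN trans; NO2 cis, CH3CN cis (chiral); NO2 trans, CH3CN cis.
One of these lacks any improper symmetry element and so occurs as an enantiomeric pair, giving 3 + 1 = 4 stereoisomers in total.

yes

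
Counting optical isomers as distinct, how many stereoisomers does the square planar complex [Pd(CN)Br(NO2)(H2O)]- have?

3

In a square planar complex each vertex has one trans partner and two cis neighbours.
Working through the distinct placements yields 3 geometric isomers: (Br/H2O trans, CN/NO2 trans); (Br/NO2 trans, CN/H2O trans); (Br/CN trans, H2O/NO2 trans).
Each arrangement has an internal mirror plane or centre of symmetry, so none is chiral.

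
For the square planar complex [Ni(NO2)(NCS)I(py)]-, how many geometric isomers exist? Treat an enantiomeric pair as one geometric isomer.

In a square planar complex each vertex has one trans partner and two cis neighbours.
There are 3 geometric isomers: (I/NO2 trans, NCS/py trans); (I/py trans, NCS/NO2 trans); (I/NCS trans, NO2/py trans).

3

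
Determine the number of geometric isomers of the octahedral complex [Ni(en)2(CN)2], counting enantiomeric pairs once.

2

An octahedron has six vertices in three trans pairs; every non-trans pair is cis.
Each en is bidentate and must span two cis positions.
There are 2 geometric isomers: CN trans; CN cis (chiral).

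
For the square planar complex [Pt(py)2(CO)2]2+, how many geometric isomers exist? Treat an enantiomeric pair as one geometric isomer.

2

In a square planar complex each vertex has one trans partner and two cis neighbours.
Systematic placement gives 2 geometric isomers: py cis; py trans.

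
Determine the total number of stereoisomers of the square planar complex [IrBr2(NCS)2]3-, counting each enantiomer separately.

2

Working through the distinct placements yields 2 geometric isomers: Br cis; Br trans.
Each arrangement has an internal mirror plane or centre of symmetry, so none is chiral.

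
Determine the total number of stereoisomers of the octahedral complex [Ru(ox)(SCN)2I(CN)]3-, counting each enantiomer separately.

6

Each ox is bidentate and must span two cis positions.
Working through the distinct placements yields 4 geometric isomers: SCN cis (3 arrangements, 2 chiral); SCN trans.
Of these, 2 lack any improper symmetry element and so occur as enantiomeric pairs, giving 4 + 2 = 6 stereoisomers in total.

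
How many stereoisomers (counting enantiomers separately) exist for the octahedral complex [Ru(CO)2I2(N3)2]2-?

The six octahedral sites form three mutually perpendicular trans pairs.
There are 5 geometric isomers: CO trans, I trans, N3 trans; CO trans, I cis, N3 cis; CO cis, I cis, N3 trans; CO cis, I cis, N3 cis (chiral); CO cis, I trans, N3 cis.
One of these lacks any improper symmetry element and so occurs as an enantiomeric pair, giving 5 + 1 = 6 stereoisomers in total.

6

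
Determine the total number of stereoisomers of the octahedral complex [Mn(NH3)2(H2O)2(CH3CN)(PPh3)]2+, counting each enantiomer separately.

An octahedron has six vertices in three trans pairs; every non-trans pair is cis.
There are 6 geometric isomers: NH3 cis, H2O cis (3 arrangements, 2 chiral); NH3 trans, H2O cis; NH3 cis, H2O trans; NH3 trans, H2O trans.
Of these, 2 lack any improper symmetry element and so occur as enantiomeric pairs, giving 6 + 2 = 8 stereoisomers in total.

8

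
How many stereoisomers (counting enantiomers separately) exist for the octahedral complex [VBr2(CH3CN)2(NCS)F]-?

There are 6 geometric isomers: Br trans, CH3CN trans; Br trans, CH3CN cis; Br cis, CH3CN cis (3 arrangements, 2 chiral); Br cis, CH3CN trans.
Of these, 2 lack any improper symmetry element and so occur as enantiomeric pairs, giving 6 + 2 = 8 stereoisomers in total.

8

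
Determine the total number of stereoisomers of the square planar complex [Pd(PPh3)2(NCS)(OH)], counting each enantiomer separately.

2

In a square planar complex each vertex has one trans partner and two cis neighbours.
The distinct arrangements are (2 in all): PPh3 cis; PPh3 trans.
Each arrangement has an internal mirror plane or centre of symmetry, so none is chiral.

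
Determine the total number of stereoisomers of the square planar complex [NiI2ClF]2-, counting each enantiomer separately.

2

In a square planar complex each vertex has one trans partner and two cis neighbours.
Systematic placement gives 2 geometric isomers: I cis; I trans.
Each arrangement has an internal mirror plane or centre of symmetry, so none is chiral.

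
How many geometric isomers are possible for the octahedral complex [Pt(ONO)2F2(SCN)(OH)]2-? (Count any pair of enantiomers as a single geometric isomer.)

An octahedron has six vertices in three trans pairs; every non-trans pair is cis.
Systematic placement gives 6 geometric isomers: ONO cis, F trans; ONO trans, F trans; ONO cis, F cis (3 arrangements, 2 chiral); ONO trans, F cis.

6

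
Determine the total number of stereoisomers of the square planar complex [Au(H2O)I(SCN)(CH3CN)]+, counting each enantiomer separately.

3

A square has two trans pairs of vertices; adjacent vertices are cis.
Systematic placement gives 3 geometric isomers: (CH3CN/I trans, H2O/SCN trans); (CH3CN/SCN trans, H2O/I trans); (CH3CN/H2O trans, I/SCN trans).
Each arrangement has an internal mirror plane or centre of symmetry, so none is chiral.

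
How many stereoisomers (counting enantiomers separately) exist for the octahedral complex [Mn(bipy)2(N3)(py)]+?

An octahedron has six vertices in three trans pairs; every non-trans pair is cis.
Each bipy is bidentate and must span two cis positions.
There are 2 geometric isomers: N3 and py mutually cis (chiral); N3 and py mutually trans.
One of these lacks any improper symmetry element and so occurs as an enantiomeric pair, giving 2 + 1 = 3 stereoisomers in total.

3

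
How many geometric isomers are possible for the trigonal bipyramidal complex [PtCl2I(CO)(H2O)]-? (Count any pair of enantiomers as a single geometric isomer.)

A trigonal bipyramid has two axial and three equatorial sites, which are chemically inequivalent.
Placing the ligands in turn and identifying arrangements related by rotation or reflection leaves 7 distinct geometric isomers.

7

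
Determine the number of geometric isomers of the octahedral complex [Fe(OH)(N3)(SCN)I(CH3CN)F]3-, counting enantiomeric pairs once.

Exhaustive case analysis gives 15 geometric isomers.

15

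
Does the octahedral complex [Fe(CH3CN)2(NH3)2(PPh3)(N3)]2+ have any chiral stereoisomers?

An octahedron has six vertices in three trans pairs; every non-trans pair is cis.
Working through the distinct placements yields 6 geometric isomers: CH3CN trans, NH3 cis; CH3CN trans, NH3 trans; CH3CN cis, NH3 cis (3 arrangements, 2 chiral); CH3CN cis, NH3 trans.
Of these, 2 lack any improper symmetry element and so occur as enantiomeric pairs, giving 6 + 2 = 8 stereoisomers in total.

yes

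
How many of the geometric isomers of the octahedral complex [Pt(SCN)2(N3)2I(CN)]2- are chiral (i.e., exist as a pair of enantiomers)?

2

An octahedron has six vertices in three trans pairs; every non-trans pair is cis.
The distinct arrangements are (6 in all): SCN trans, N3 trans; SCN cis, N3 cis (3 arrangements, 2 chiral); SCN trans, N3 cis; SCN cis, N3 trans.
Of these, 2 lack any improper symmetry element and so occur as enantiomeric pairs, giving 6 + 2 = 8 stereoisomers in total.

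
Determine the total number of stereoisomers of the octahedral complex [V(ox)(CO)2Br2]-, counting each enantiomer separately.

Each ox is bidentate and must span two cis positions.
The distinct arrangements are (3 in all): CO cis, Br trans; CO cis, Br cis (chiral); CO trans, Br cis.
One of these lacks any improper symmetry element and so occurs as an enantiomeric pair, giving 3 + 1 = 4 stereoisomers in total.

4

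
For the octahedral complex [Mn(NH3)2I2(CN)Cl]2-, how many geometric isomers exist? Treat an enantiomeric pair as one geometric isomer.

6

The six octahedral sites form three mutually perpendicular trans pairs.
Working through the distinct placements yields 6 geometric isomers: NH3 trans, I trans; NH3 cis, I cis (3 arrangements, 2 chiral); NH3 trans, I cis; NH3 cis, I trans.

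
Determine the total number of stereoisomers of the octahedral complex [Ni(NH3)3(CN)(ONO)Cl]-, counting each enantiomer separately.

5

Systematic placement gives 4 geometric isomers: NH3 mer (3 arrangements); NH3 fac (chiral).
One of these lacks any improper symmetry element and so occurs as an enantiomeric pair, giving 4 + 1 = 5 stereoisomers in total.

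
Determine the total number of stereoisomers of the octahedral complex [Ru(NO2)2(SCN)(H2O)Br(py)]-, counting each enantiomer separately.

The six octahedral sites form three mutually perpendicular trans pairs.
Placing the ligands in turn and identifying arrangements related by rotation or reflection leaves 9 distinct geometric isomers.
Of these, 6 lack any improper symmetry element and so occur as enantiomeric pairs, giving 9 + 6 = 15 stereoisomers in total.

15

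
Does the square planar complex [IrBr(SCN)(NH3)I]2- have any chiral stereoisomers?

no

In a square planar complex each vertex has one trans partner and two cis neighbours.
Systematic placement gives 3 geometric isomers: (Br/NH3 trans, I/SCN trans); (Br/SCN trans, I/NH3 trans); (Br/I trans, NH3/SCN trans).
Each arrangement has an internal mirror plane or centre of symmetry, so none is chiral.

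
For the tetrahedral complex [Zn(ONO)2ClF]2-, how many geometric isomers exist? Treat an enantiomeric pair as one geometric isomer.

All four vertices of a tetrahedron are equivalent and mutually adjacent, so cis/trans isomerism cannot arise.
Only one geometric arrangement is possible.

1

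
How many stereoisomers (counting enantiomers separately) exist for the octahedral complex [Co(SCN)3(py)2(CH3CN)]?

3

The six octahedral sites form three mutually perpendicular trans pairs.
There are 3 geometric isomers: SCN mer, py trans; SCN fac, py cis; SCN mer, py cis.
Each arrangement has an internal mirror plane or centre of symmetry, so none is chiral.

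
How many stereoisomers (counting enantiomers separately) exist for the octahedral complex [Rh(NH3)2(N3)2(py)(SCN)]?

8

An octahedron has six vertices in three trans pairs; every non-trans pair is cis.
Systematic placement gives 6 geometric isomers: NH3 trans, N3 trans; NH3 cis, N3 trans; NH3 cis, N3 cis (3 arrangements, 2 chiral); NH3 trans, N3 cis.
Of these, 2 lack any improper symmetry element and so occur as enantiomeric pairs, giving 6 + 2 = 8 stereoisomers in total.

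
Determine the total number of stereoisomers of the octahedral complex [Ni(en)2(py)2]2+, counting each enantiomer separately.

Each en is bidentate and must span two cis positions.
There are 2 geometric isomers: py trans; py cis (chiral).
One of these lacks any improper symmetry element and so occurs as an enantiomeric pair, giving 2 + 1 = 3 stereoisomers in total.

3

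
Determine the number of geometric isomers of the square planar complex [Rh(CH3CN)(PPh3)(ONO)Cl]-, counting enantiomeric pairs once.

3

In a square planar complex each vertex has one trans partner and two cis neighbours.
The distinct arrangements are (3 in all): (CH3CN/ONO trans, Cl/PPh3 trans); (CH3CN/PPh3 trans, Cl/ONO trans); (CH3CN/Cl trans, ONO/PPh3 trans).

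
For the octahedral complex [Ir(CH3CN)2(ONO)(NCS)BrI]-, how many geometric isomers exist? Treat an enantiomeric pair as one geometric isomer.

9

The six octahedral sites form three mutually perpendicular trans pairs.
Placing the ligands in turn and identifying arrangements related by rotation or reflection leaves 9 distinct geometric isomers.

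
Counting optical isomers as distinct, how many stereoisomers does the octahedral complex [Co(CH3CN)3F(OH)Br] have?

5

The six octahedral sites form three mutually perpendicular trans pairs.
There are 4 geometric isomers: CH3CN mer (3 arrangements); CH3CN fac (chiral).
One of these lacks any improper symmetry element and so occurs as an enantiomeric pair, giving 4 + 1 = 5 stereoisomers in total.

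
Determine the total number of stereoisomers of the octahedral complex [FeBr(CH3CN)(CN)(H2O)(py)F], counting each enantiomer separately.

30

An octahedron has six vertices in three trans pairs; every non-trans pair is cis.
Systematic enumeration (placing each ligand type in turn and discarding arrangements equivalent by rotation or reflection) gives 15 geometric isomers.
Of these, 15 lack any improper symmetry element and so occur as enantiomeric pairs, giving 15 + 15 = 30 stereoisomers in total.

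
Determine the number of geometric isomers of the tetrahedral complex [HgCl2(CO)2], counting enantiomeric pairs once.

1

Only one geometric arrangement is possible.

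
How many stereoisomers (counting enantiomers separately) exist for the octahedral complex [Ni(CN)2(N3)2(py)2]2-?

Systematic placement gives 5 geometric isomers: CN trans, N3 trans, py trans; CN trans, N3 cis, py cis; CN cis, N3 cis, py trans; CN cis, N3 cis, py cis (chiral); CN cis, N3 trans, py cis.
One of these lacks any improper symmetry element and so occurs as an enantiomeric pair, giving 5 + 1 = 6 stereoisomers in total.

6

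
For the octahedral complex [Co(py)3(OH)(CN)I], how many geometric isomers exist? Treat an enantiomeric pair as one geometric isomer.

4

An octahedron has six vertices in three trans pairs; every non-trans pair is cis.
Working through the distinct placements yields 4 geometric isomers: py mer (3 arrangements); py fac (chiral).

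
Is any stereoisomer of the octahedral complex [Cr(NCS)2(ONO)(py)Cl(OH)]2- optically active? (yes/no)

yes

Placing the ligands in turn and identifying arrangements related by rotation or reflection leaves 9 distinct geometric isomers.
Of these, 6 lack any improper symmetry element and so occur as enantiomeric pairs, giving 9 + 6 = 15 stereoisomers in total.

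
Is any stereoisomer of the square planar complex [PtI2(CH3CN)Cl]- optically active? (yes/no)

Working through the distinct placements yields 2 geometric isomers: I cis; I trans.
Each arrangement has an internal mirror plane or centre of symmetry, so none is chiral.

no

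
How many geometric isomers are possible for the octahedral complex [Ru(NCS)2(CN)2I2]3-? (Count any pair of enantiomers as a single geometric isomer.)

5

The distinct arrangements are (5 in all): NCS trans, CN trans, I trans; NCS cis, CN trans, I cis; NCS trans, CN cis, I cis; NCS cis, CN cis, I cis (chiral); NCS cis, CN cis, I trans.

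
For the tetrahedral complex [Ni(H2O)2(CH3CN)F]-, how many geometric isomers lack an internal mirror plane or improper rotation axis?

In a tetrahedral complex all four positions are equivalent and every pair of ligands is adjacent — there is no cis/trans distinction.
Only one geometric arrangement is possible.

0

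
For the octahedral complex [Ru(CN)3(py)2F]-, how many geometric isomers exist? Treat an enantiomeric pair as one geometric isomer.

3

Systematic placement gives 3 geometric isomers: CN mer, py trans; CN mer, py cis; CN fac, py cis.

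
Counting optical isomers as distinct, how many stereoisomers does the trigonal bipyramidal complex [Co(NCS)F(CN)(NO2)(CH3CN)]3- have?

In a trigonal bipyramid the two axial positions differ from the three equatorial ones.
Exhaustive case analysis gives 10 geometric isomers.
Of these, 10 lack any improper symmetry element and so occur as enantiomeric pairs, giving 10 + 10 = 20 stereoisomers in total.

20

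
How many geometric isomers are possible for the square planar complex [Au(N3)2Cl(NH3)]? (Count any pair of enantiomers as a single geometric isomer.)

A square has two trans pairs of vertices; adjacent vertices are cis.
There are 2 geometric isomers: N3 cis; N3 trans.

2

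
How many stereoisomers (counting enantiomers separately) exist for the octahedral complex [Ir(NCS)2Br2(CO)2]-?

6

Systematic placement gives 5 geometric isomers: NCS trans, Br trans, CO trans; NCS cis, Br trans, CO cis; NCS trans, Br cis, CO cis; NCS cis, Br cis, CO cis (chiral); NCS cis, Br cis, CO trans.
One of these lacks any improper symmetry element and so occurs as an enantiomeric pair, giving 5 + 1 = 6 stereoisomers in total.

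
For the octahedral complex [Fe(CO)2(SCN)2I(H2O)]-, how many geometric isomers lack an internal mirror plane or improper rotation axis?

In an octahedral complex each vertex has one trans partner and four cis neighbours.
There are 6 geometric isomers: CO trans, SCN trans; CO trans, SCN cis; CO cis, SCN trans; CO cis, SCN cis (3 arrangements, 2 chiral).
Of these, 2 lack any improper symmetry element and so occur as enantiomeric pairs, giving 6 + 2 = 8 stereoisomers in total.

2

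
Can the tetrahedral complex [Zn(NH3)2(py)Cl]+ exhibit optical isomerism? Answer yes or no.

no

All four vertices of a tetrahedron are equivalent and mutually adjacent, so cis/trans isomerism cannot arise.
Only one geometric arrangement is possible.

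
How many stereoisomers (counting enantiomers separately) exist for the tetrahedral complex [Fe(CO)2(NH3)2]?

All four vertices of a tetrahedron are equivalent and mutually adjacent, so cis/trans isomerism cannot arise.
Only one geometric arrangement is possible.

1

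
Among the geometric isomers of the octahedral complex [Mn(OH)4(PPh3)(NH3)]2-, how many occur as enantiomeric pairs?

An octahedron has six vertices in three trans pairs; every non-trans pair is cis.
Working through the distinct placements yields 2 geometric isomers: PPh3 and NH3 mutually cis; PPh3 and NH3 mutually trans.
Each arrangement has an internal mirror plane or centre of symmetry, so none is chiral.

0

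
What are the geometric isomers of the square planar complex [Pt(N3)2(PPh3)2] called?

cis and trans

A square has two trans pairs of vertices; adjacent vertices are cis.
Working through the distinct placements yields 2 geometric isomers: N3 cis; N3 trans.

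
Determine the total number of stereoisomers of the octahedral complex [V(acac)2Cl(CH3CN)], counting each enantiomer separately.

An octahedron has six vertices in three trans pairs; every non-trans pair is cis.
Each acac is bidentate and must span two cis positions.
The distinct arrangements are (2 in all): Cl and CH3CN mutually trans; Cl and CH3CN mutually cis (chiral).
One of these lacks any improper symmetry element and so occurs as an enantiomeric pair, giving 2 + 1 = 3 stereoisomers in total.

3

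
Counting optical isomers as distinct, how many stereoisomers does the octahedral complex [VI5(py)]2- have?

The six octahedral sites form three mutually perpendicular trans pairs.
Only one geometric arrangement is possible.

1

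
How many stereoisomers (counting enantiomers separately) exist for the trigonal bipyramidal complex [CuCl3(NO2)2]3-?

3

In a trigonal bipyramid the two axial positions differ from the three equatorial ones.
There are 3 geometric isomers: NO2 both equatorial; NO2 one axial, one equatorial; NO2 both axial.
Each arrangement has an internal mirror plane or centre of symmetry, so none is chiral.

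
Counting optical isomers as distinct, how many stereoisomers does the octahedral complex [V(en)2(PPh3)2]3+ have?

3

The six octahedral sites form three mutually perpendicular trans pairs.
Each en is bidentate and must span two cis positions.
Working through the distinct placements yields 2 geometric isomers: PPh3 trans; PPh3 cis (chiral).
One of these lacks any improper symmetry element and so occurs as an enantiomeric pair, giving 2 + 1 = 3 stereoisomers in total.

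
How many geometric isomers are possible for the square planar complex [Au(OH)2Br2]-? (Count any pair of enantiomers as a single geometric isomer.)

A square has two trans pairs of vertices; adjacent vertices are cis.
The distinct arrangements are (2 in all): OH cis; OH trans.

2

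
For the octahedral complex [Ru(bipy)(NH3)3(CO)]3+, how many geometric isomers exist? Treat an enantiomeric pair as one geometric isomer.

The six octahedral sites form three mutually perpendicular trans pairs.
Each bipy is bidentate and must span two cis positions.
The distinct arrangements are (2 in all): NH3 fac; NH3 mer.

2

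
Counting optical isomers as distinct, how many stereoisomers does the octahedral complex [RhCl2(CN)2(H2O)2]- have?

The six octahedral sites form three mutually perpendicular trans pairs.
Working through the distinct placements yields 5 geometric isomers: Cl trans, CN trans, H2O trans; Cl cis, CN trans, H2O cis; Cl cis, CN cis, H2O trans; Cl cis, CN cis, H2O cis (chiral); Cl trans, CN cis, H2O cis.
One of these lacks any improper symmetry element and so occurs as an enantiomeric pair, giving 5 + 1 = 6 stereoisomers in total.

6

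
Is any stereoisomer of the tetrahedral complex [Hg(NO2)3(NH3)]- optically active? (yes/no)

no

All four vertices of a tetrahedron are equivalent and mutually adjacent, so cis/trans isomerism cannot arise.
Only one geometric arrangement is possible.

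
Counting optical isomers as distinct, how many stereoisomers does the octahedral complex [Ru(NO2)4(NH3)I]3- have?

2

In an octahedral complex each vertex has one trans partner and four cis neighbours.
There are 2 geometric isomers: NH3 and I mutually trans; NH3 and I mutually cis.
Each arrangement has an internal mirror plane or centre of symmetry, so none is chiral.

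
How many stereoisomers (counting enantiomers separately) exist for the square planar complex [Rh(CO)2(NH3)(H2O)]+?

Systematic placement gives 2 geometric isomers: CO cis; CO trans.
Each arrangement has an internal mirror plane or centre of symmetry, so none is chiral.

2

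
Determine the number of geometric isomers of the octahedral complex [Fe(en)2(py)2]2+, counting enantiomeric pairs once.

2

Each en is bidentate and must span two cis positions.
The distinct arrangements are (2 in all): py trans; py cis (chiral).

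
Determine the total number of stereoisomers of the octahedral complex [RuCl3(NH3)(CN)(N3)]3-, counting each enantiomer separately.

In an octahedral complex each vertex has one trans partner and four cis neighbours.
The distinct arrangements are (4 in all): Cl mer (3 arrangements); Cl fac (chiral).
One of these lacks any improper symmetry element and so occurs as an enantiomeric pair, giving 4 + 1 = 5 stereoisomers in total.

5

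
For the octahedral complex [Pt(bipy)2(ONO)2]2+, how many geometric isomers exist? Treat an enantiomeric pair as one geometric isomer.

Each bipy is bidentate and must span two cis positions.
The distinct arrangements are (2 in all): ONO trans; ONO cis (chiral).

2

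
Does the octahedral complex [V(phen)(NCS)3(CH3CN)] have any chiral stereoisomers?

no

An octahedron has six vertices in three trans pairs; every non-trans pair is cis.
Each phen is bidentate and must span two cis positions.
Systematic placement gives 2 geometric isomers: NCS fac; NCS mer.
Each arrangement has an internal mirror plane or centre of symmetry, so none is chiral.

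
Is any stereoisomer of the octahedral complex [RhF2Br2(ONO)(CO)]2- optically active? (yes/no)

yes

The six octahedral sites form three mutually perpendicular trans pairs.
Systematic placement gives 6 geometric isomers: F cis, Br trans; F trans, Br trans; F cis, Br cis (3 arrangements, 2 chiral); F trans, Br cis.
Of these, 2 lack any improper symmetry element and so occur as enantiomeric pairs, giving 6 + 2 = 8 stereoisomers in total.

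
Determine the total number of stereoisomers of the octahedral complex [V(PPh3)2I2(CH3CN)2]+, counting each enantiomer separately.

The six octahedral sites form three mutually perpendicular trans pairs.
The distinct arrangements are (5 in all): PPh3 trans, I trans, CH3CN trans; PPh3 cis, I cis, CH3CN trans; PPh3 trans, I cis, CH3CN cis; PPh3 cis, I cis, CH3CN cis (chiral); PPh3 cis, I trans, CH3CN cis.
One of these lacks any improper symmetry element and so occurs as an enantiomeric pair, giving 5 + 1 = 6 stereoisomers in total.

6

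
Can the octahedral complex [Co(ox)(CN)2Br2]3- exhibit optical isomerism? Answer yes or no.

The six octahedral sites form three mutually perpendicular trans pairs.
Each ox is bidentate and must span two cis positions.
There are 3 geometric isomers: CN cis, Br trans; CN cis, Br cis (chiral); CN trans, Br cis.
One of these lacks any improper symmetry element and so occurs as an enantiomeric pair, giving 3 + 1 = 4 stereoisomers in total.

yes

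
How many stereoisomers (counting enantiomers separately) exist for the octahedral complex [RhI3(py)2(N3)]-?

3

In an octahedral complex each vertex has one trans partner and four cis neighbours.
There are 3 geometric isomers: I mer, py trans; I mer, py cis; I fac, py cis.
Each arrangement has an internal mirror plane or centre of symmetry, so none is chiral.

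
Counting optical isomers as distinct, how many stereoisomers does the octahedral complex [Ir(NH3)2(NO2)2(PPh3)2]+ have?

6

The six octahedral sites form three mutually perpendicular trans pairs.
Systematic placement gives 5 geometric isomers: NH3 trans, NO2 trans, PPh3 trans; NH3 trans, NO2 cis, PPh3 cis; NH3 cis, NO2 cis, PPh3 trans; NH3 cis, NO2 cis, PPh3 cis (chiral); NH3 cis, NO2 trans, PPh3 cis.
One of these lacks any improper symmetry element and so occurs as an enantiomeric pair, giving 5 + 1 = 6 stereoisomers in total.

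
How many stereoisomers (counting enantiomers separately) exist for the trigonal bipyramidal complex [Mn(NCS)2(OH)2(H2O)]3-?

A trigonal bipyramid has two axial and three equatorial sites, which are chemically inequivalent.
Placing the ligands in turn and identifying arrangements related by rotation or reflection leaves 5 distinct geometric isomers.
One of these lacks any improper symmetry element and so occurs as an enantiomeric pair, giving 5 + 1 = 6 stereoisomers in total.

6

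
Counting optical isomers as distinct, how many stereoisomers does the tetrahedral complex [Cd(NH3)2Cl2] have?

1

Only one geometric arrangement is possible.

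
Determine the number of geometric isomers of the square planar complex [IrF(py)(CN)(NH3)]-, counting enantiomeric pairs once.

3

Systematic placement gives 3 geometric isomers: (CN/NH3 trans, F/py trans); (CN/py trans, F/NH3 trans); (CN/F trans, NH3/py trans).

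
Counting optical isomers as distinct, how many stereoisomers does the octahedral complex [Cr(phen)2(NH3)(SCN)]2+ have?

3

In an octahedral complex each vertex has one trans partner and four cis neighbours.
Each phen is bidentate and must span two cis positions.
The distinct arrangements are (2 in all): NH3 and SCN mutually trans; NH3 and SCN mutually cis (chiral).
One of these lacks any improper symmetry element and so occurs as an enantiomeric pair, giving 2 + 1 = 3 stereoisomers in total.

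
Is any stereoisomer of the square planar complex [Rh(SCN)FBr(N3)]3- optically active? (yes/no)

The distinct arrangements are (3 in all): (Br/N3 trans, F/SCN trans); (Br/SCN trans, F/N3 trans); (Br/F trans, N3/SCN trans).
Each arrangement has an internal mirror plane or centre of symmetry, so none is chiral.

no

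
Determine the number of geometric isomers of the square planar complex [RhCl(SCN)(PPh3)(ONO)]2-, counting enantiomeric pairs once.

3

A square has two trans pairs of vertices; adjacent vertices are cis.
Working through the distinct placements yields 3 geometric isomers: (Cl/PPh3 trans, ONO/SCN trans); (Cl/SCN trans, ONO/PPh3 trans); (Cl/ONO trans, PPh3/SCN trans).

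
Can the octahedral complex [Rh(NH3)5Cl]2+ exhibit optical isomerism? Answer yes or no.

no

In an octahedral complex each vertex has one trans partner and four cis neighbours.
Only one geometric arrangement is possible.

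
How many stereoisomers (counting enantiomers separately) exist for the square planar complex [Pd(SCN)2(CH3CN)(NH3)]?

A square has two trans pairs of vertices; adjacent vertices are cis.
There are 2 geometric isomers: SCN cis; SCN trans.
Each arrangement has an internal mirror plane or centre of symmetry, so none is chiral.

2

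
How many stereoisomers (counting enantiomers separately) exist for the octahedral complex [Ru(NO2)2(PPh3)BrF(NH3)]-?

In an octahedral complex each vertex has one trans partner and four cis neighbours.
Systematic enumeration (placing each ligand type in turn and discarding arrangements equivalent by rotation or reflection) gives 9 geometric isomers.
Of these, 6 lack any improper symmetry element and so occur as enantiomeric pairs, giving 9 + 6 = 15 stereoisomers in total.

15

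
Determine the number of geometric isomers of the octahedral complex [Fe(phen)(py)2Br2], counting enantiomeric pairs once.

3

In an octahedral complex each vertex has one trans partner and four cis neighbours.
Each phen is bidentate and must span two cis positions.
The distinct arrangements are (3 in all): py cis, Br trans; py trans, Br cis; py cis, Br cis (chiral).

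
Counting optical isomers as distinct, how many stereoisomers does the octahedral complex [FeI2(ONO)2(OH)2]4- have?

6

An octahedron has six vertices in three trans pairs; every non-trans pair is cis.
There are 5 geometric isomers: I trans, ONO trans, OH trans; I trans, ONO cis, OH cis; I cis, ONO trans, OH cis; I cis, ONO cis, OH cis (chiral); I cis, ONO cis, OH trans.
One of these lacks any improper symmetry element and so occurs as an enantiomeric pair, giving 5 + 1 = 6 stereoisomers in total.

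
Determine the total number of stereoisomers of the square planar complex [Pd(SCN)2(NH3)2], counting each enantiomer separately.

2

In a square planar complex each vertex has one trans partner and two cis neighbours.
The distinct arrangements are (2 in all): SCN cis; SCN trans.
Each arrangement has an internal mirror plane or centre of symmetry, so none is chiral.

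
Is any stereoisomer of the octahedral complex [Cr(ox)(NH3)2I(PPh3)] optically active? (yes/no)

yes

In an octahedral complex each vertex has one trans partner and four cis neighbours.
Each ox is bidentate and must span two cis positions.
Working through the distinct placements yields 4 geometric isomers: NH3 cis (3 arrangements, 2 chiral); NH3 trans.
Of these, 2 lack any improper symmetry element and so occur as enantiomeric pairs, giving 4 + 2 = 6 stereoisomers in total.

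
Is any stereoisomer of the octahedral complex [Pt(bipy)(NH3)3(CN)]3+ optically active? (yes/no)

no

The six octahedral sites form three mutually perpendicular trans pairs.
Each bipy is bidentate and must span two cis positions.
Working through the distinct placements yields 2 geometric isomers: NH3 fac; NH3 mer.
Each arrangement has an internal mirror plane or centre of symmetry, so none is chiral.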